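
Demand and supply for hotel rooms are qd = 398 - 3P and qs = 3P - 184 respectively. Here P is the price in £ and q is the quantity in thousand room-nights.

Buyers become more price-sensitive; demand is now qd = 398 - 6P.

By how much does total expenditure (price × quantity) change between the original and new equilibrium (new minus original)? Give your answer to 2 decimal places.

Original equilibrium: 398 - 3P = 3P - 184 gives 582 = 6P, so P = 97 and q = 107.
The shock moves the curves to qd = 398 - 6P and qs = 3P - 184.
Clearing the new market: 398 - 6P = 3P - 184, so P = 194/3 ≈ 64.6667 and q = 10.
Expenditure moves from 97×107 = 10379 to 64.6667×10 = 646.6667; change = -9732.33.

-9732.33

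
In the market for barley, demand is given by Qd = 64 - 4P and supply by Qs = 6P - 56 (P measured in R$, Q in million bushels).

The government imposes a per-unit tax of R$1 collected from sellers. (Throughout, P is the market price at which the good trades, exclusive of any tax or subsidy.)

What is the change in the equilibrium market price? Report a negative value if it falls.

Original equilibrium: 64 - 4P = 6P - 56 gives 120 = 10P, so P = 12 and Q = 16.
Since sellers keep the price net of the tax, the effective supply curve becomes Qs = 6P - 62.
Clearing the new market: 64 - 4P = 6P - 62, so P = 12.6 and Q = 13.6.
ΔP = 12.6 − 12 = +0.6.

+0.6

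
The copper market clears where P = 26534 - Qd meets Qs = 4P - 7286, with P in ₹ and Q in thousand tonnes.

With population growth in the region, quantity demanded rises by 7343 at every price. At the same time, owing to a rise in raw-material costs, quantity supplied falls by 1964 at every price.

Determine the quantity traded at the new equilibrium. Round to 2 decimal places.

25251.60

Initially, 26534 - P = 4P - 7286, so 33820 = 5P and P = 6764, Q = 19770.
After the shift, demand is Qd = 33877 - P and supply is Qs = 4P - 9250.
Equate the new curves: 33877 - P = 4P - 9250, giving 43127 = 5P, P = 8625.4, Q = 25251.6.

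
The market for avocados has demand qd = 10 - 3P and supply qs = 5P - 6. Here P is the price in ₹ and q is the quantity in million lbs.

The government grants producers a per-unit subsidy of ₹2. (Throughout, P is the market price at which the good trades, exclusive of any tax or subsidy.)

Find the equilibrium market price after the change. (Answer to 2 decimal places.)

Solve the original market: 10 - 3P = 5P - 6, hence P = 2 and q = 4.
Since sellers receive the price plus the subsidy, the effective supply curve becomes qs = 5P + 4.
Clearing the new market: 10 - 3P = 5P + 4, so P = 0.75 and q = 7.75.

0.75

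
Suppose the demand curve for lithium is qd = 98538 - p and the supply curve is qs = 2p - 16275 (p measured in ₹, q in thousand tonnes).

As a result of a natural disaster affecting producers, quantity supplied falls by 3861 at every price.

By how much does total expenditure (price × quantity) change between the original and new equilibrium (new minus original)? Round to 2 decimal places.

Before the shock: 98538 - p = 2p - 16275 ⇒ 114813 = 3p ⇒ p = 38271, q = 60267.
The shock moves the curves to qd = 98538 - p and qs = 2p - 20136.
Equate the new curves: 98538 - p = 2p - 20136, giving 118674 = 3p, p = 39558, q = 58980.
Expenditure moves from 38271×60267 = 2306478357 to 39558×58980 = 2333130840; change = +26652483.00.

+26652483.00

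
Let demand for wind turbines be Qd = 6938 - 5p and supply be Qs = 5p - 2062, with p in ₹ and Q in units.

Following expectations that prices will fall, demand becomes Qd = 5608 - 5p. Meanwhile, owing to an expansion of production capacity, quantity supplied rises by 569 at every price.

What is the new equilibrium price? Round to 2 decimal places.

710.10

Initially, 6938 - 5p = 5p - 2062, so 9000 = 10p and p = 900, Q = 2438.
The new curves are Qd = 5608 - 5p (demand) and Qs = 5p - 1493 (supply).
Equate the new curves: 5608 - 5p = 5p - 1493, giving 7101 = 10p, p = 710.1, Q = 2057.5.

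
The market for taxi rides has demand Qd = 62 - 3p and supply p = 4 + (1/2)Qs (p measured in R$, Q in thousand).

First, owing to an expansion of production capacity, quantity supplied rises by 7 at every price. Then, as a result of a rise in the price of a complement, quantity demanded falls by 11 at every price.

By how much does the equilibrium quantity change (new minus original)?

Solve the original market: 62 - 3p = 2p - 8, hence p = 14 and Q = 20.
The new curves are Qd = 51 - 3p (demand) and Qs = 2p - 1 (supply).
Setting them equal: 51 - 3p = 2p - 1 → 52 = 5p, so p = 10.4 and Q = 19.8.
ΔQ = 19.8 − 20 = -0.2.

-0.2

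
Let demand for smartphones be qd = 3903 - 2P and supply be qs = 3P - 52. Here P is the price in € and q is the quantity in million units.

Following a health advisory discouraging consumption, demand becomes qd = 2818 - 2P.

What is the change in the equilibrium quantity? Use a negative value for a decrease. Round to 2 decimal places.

Solve the original market: 3903 - 2P = 3P - 52, hence P = 791 and q = 2321.
With the change applied: demand qd = 2818 - 2P, supply qs = 3P - 52.
New equilibrium: 2818 - 2P = 3P - 52 ⇒ 2870 = 5P ⇒ P = 574, q = 1670.
Δq = 1670 − 2321 = -651.00.

-651.00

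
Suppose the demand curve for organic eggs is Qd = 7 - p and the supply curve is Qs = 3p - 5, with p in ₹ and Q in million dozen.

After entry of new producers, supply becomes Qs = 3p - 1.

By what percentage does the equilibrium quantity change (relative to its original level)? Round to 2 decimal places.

Before the shock: 7 - p = 3p - 5 ⇒ 12 = 4p ⇒ p = 3, Q = 4.
The shock moves the curves to Qd = 7 - p and Qs = 3p - 1.
Setting them equal: 7 - p = 3p - 1 → 8 = 4p, so p = 2 and Q = 5.
%ΔQ = (5 − 4) / 4 × 100 = +25.00%.

+25.00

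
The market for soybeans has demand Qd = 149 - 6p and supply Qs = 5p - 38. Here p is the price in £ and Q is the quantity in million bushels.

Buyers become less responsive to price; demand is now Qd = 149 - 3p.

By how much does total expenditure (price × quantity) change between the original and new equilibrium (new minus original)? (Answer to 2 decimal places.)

Before the shock: 149 - 6p = 5p - 38 ⇒ 187 = 11p ⇒ p = 17, Q = 47.
With the change applied: demand Qd = 149 - 3p, supply Qs = 5p - 38.
Equate the new curves: 149 - 3p = 5p - 38, giving 187 = 8p, p = 23.375, Q = 78.875.
Expenditure moves from 17×47 = 799 to 23.375×78.875 = 1843.703125; change = +1044.70.

+1044.70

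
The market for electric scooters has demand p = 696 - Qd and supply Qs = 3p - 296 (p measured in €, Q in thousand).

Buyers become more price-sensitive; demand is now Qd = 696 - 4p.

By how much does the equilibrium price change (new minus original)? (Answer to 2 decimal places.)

-106.29

Solve the original market: 696 - p = 3p - 296, hence p = 248 and Q = 448.
The new curves are Qd = 696 - 4p (demand) and Qs = 3p - 296 (supply).
Equate the new curves: 696 - 4p = 3p - 296, giving 992 = 7p, p = 992/7 ≈ 141.7143, Q = 904/7 ≈ 129.1429.
Δp = 141.7143 − 248 = -106.29.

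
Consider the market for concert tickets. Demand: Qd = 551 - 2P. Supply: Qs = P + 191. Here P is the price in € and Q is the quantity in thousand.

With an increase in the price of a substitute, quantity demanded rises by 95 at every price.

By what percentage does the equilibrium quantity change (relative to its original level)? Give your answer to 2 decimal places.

+10.18

Initially, 551 - 2P = P + 191, so 360 = 3P and P = 120, Q = 311.
After the shift, demand is Qd = 646 - 2P and supply is Qs = P + 191.
Equate the new curves: 646 - 2P = P + 191, giving 455 = 3P, P = 455/3 ≈ 151.6667, Q = 1028/3 ≈ 342.6667.
%ΔQ = (342.6667 − 311) / 311 × 100 = +10.18%.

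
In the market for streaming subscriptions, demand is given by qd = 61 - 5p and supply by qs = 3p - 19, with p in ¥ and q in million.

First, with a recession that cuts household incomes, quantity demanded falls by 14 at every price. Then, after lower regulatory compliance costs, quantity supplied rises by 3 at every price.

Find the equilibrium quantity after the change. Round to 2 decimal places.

7.63

Solve the original market: 61 - 5p = 3p - 19, hence p = 10 and q = 11.
With the change applied: demand qd = 47 - 5p, supply qs = 3p - 16.
New equilibrium: 47 - 5p = 3p - 16 ⇒ 63 = 8p ⇒ p = 7.875, q = 7.625.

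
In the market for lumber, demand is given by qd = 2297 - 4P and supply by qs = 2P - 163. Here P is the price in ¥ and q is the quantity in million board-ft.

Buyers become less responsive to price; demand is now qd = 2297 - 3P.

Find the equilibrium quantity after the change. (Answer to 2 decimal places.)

Original equilibrium: 2297 - 4P = 2P - 163 gives 2460 = 6P, so P = 410 and q = 657.
The new curves are qd = 2297 - 3P (demand) and qs = 2P - 163 (supply).
Clearing the new market: 2297 - 3P = 2P - 163, so P = 492 and q = 821.

821.00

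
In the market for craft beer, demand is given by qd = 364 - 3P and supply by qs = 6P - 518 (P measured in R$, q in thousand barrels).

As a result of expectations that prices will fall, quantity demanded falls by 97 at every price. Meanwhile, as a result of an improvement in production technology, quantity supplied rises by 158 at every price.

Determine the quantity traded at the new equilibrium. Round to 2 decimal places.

58.00

Initially, 364 - 3P = 6P - 518, so 882 = 9P and P = 98, q = 70.
The new curves are qd = 267 - 3P (demand) and qs = 6P - 360 (supply).
Setting them equal: 267 - 3P = 6P - 360 → 627 = 9P, so P = 209/3 ≈ 69.6667 and q = 58.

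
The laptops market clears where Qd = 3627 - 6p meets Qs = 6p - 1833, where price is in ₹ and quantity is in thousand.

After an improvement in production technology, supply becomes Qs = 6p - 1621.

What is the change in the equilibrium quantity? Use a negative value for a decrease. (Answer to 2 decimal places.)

Before the shock: 3627 - 6p = 6p - 1833 ⇒ 5460 = 12p ⇒ p = 455, Q = 897.
After the shift, demand is Qd = 3627 - 6p and supply is Qs = 6p - 1621.
Setting them equal: 3627 - 6p = 6p - 1621 → 5248 = 12p, so p = 1312/3 ≈ 437.3333 and Q = 1003.
ΔQ = 1003 − 897 = +106.00.

+106.00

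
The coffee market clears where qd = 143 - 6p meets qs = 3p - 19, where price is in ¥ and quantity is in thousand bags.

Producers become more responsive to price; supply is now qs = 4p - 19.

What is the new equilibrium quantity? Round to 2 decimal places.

45.80

Initially, 143 - 6p = 3p - 19, so 162 = 9p and p = 18, q = 35.
The shock moves the curves to qd = 143 - 6p and qs = 4p - 19.
Equate the new curves: 143 - 6p = 4p - 19, giving 162 = 10p, p = 16.2, q = 45.8.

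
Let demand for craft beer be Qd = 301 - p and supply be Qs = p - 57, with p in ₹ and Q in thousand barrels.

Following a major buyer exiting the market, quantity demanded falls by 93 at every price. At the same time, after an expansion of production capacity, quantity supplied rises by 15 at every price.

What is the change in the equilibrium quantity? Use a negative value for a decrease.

Solve the original market: 301 - p = p - 57, hence p = 179 and Q = 122.
With the change applied: demand Qd = 208 - p, supply Qs = p - 42.
Equate the new curves: 208 - p = p - 42, giving 250 = 2p, p = 125, Q = 83.
ΔQ = 83 − 122 = -39.

-39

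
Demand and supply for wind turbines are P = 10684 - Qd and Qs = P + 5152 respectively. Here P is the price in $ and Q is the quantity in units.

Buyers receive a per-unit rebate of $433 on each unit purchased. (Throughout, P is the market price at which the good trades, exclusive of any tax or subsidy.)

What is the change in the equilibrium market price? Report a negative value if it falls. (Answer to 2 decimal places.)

+216.50

Initially, 10684 - P = P + 5152, so 5532 = 2P and P = 2766, Q = 7918.
Since buyers' out-of-pocket price is the market price minus the rebate, the effective demand curve becomes Qd = 11117 - P.
Setting them equal: 11117 - P = P + 5152 → 5965 = 2P, so P = 2982.5 and Q = 8134.5.
ΔP = 2982.5 − 2766 = +216.50.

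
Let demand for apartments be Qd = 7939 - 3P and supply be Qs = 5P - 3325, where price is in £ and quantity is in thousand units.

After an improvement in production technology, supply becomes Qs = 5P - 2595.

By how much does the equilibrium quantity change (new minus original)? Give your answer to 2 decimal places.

Solve the original market: 7939 - 3P = 5P - 3325, hence P = 1408 and Q = 3715.
After the shift, demand is Qd = 7939 - 3P and supply is Qs = 5P - 2595.
Equate the new curves: 7939 - 3P = 5P - 2595, giving 10534 = 8P, P = 1316.75, Q = 3988.75.
ΔQ = 3988.75 − 3715 = +273.75.

+273.75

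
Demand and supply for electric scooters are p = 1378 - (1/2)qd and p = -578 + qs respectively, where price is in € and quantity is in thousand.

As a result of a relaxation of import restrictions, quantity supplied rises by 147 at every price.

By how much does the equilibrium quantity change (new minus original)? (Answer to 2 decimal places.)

Original equilibrium: 2756 - 2p = p + 578 gives 2178 = 3p, so p = 726 and q = 1304.
After the shift, demand is qd = 2756 - 2p and supply is qs = p + 725.
New equilibrium: 2756 - 2p = p + 725 ⇒ 2031 = 3p ⇒ p = 677, q = 1402.
Δq = 1402 − 1304 = +98.00.

+98.00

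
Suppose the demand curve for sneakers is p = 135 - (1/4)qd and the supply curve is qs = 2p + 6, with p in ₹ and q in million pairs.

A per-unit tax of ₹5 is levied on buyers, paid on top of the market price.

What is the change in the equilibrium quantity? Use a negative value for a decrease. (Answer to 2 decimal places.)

Solve the original market: 540 - 4p = 2p + 6, hence p = 89 and q = 184.
Since buyers pay the price plus the tax, the effective demand curve becomes qd = 520 - 4p.
Equate the new curves: 520 - 4p = 2p + 6, giving 514 = 6p, p = 257/3 ≈ 85.6667, q = 532/3 ≈ 177.3333.
Δq = 177.3333 − 184 = -6.67.

-6.67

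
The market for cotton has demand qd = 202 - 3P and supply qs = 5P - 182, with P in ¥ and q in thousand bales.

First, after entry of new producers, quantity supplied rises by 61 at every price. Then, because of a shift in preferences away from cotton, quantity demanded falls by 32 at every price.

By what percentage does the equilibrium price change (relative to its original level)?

-24.21875

Initially, 202 - 3P = 5P - 182, so 384 = 8P and P = 48, q = 58.
The shock moves the curves to qd = 170 - 3P and qs = 5P - 121.
Equate the new curves: 170 - 3P = 5P - 121, giving 291 = 8P, P = 36.375, q = 60.875.
%ΔP = (36.375 − 48) / 48 × 100 = -24.21875%.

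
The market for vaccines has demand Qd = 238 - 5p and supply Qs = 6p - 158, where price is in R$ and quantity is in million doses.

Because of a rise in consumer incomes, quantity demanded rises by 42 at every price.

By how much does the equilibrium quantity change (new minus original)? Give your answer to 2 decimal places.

+22.91

Original equilibrium: 238 - 5p = 6p - 158 gives 396 = 11p, so p = 36 and Q = 58.
With the change applied: demand Qd = 280 - 5p, supply Qs = 6p - 158.
Equate the new curves: 280 - 5p = 6p - 158, giving 438 = 11p, p = 438/11 ≈ 39.8182, Q = 890/11 ≈ 80.9091.
ΔQ = 80.9091 − 58 = +22.91.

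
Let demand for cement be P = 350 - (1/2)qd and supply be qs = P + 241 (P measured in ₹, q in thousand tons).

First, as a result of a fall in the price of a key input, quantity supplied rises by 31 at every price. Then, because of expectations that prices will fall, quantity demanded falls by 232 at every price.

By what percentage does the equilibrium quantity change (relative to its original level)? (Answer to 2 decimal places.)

Initially, 700 - 2P = P + 241, so 459 = 3P and P = 153, q = 394.
With the change applied: demand qd = 468 - 2P, supply qs = P + 272.
Equate the new curves: 468 - 2P = P + 272, giving 196 = 3P, P = 196/3 ≈ 65.3333, q = 1012/3 ≈ 337.3333.
%Δq = (337.3333 − 394) / 394 × 100 = -14.38%.

-14.38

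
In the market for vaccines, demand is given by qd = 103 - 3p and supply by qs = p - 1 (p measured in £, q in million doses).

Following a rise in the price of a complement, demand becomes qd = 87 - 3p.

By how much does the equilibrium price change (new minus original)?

-4

Original equilibrium: 103 - 3p = p - 1 gives 104 = 4p, so p = 26 and q = 25.
The new curves are qd = 87 - 3p (demand) and qs = p - 1 (supply).
Setting them equal: 87 - 3p = p - 1 → 88 = 4p, so p = 22 and q = 21.
Δp = 22 − 26 = -4.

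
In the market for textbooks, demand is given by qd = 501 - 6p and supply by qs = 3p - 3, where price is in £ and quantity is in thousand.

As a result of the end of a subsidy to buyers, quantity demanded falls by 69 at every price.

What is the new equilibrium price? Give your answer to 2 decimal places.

48.33

Initially, 501 - 6p = 3p - 3, so 504 = 9p and p = 56, q = 165.
With the change applied: demand qd = 432 - 6p, supply qs = 3p - 3.
New equilibrium: 432 - 6p = 3p - 3 ⇒ 435 = 9p ⇒ p = 145/3 ≈ 48.3333, q = 142.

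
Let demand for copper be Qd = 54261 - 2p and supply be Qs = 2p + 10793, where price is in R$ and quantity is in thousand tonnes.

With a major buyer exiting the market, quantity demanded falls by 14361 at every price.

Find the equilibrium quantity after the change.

Initially, 54261 - 2p = 2p + 10793, so 43468 = 4p and p = 10867, Q = 32527.
After the shift, demand is Qd = 39900 - 2p and supply is Qs = 2p + 10793.
Equate the new curves: 39900 - 2p = 2p + 10793, giving 29107 = 4p, p = 7276.75, Q = 25346.5.

25346.5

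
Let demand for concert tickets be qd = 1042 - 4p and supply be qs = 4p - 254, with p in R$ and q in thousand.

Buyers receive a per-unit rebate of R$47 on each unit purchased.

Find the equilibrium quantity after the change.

488

Solve the original market: 1042 - 4p = 4p - 254, hence p = 162 and q = 394.
Since buyers' out-of-pocket price is the market price minus the rebate, the effective demand curve becomes qd = 1230 - 4p.
Equate the new curves: 1230 - 4p = 4p - 254, giving 1484 = 8p, p = 185.5, q = 488.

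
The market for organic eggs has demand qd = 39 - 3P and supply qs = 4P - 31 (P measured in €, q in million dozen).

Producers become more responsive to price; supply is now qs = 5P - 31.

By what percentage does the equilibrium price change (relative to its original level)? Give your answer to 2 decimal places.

-12.50

Initially, 39 - 3P = 4P - 31, so 70 = 7P and P = 10, q = 9.
After the shift, demand is qd = 39 - 3P and supply is qs = 5P - 31.
Equate the new curves: 39 - 3P = 5P - 31, giving 70 = 8P, P = 8.75, q = 12.75.
%ΔP = (8.75 − 10) / 10 × 100 = -12.50%.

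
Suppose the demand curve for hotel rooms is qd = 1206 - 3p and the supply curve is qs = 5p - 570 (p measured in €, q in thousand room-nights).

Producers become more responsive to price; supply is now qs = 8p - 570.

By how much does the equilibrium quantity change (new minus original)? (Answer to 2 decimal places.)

Initially, 1206 - 3p = 5p - 570, so 1776 = 8p and p = 222, q = 540.
After the shift, demand is qd = 1206 - 3p and supply is qs = 8p - 570.
Setting them equal: 1206 - 3p = 8p - 570 → 1776 = 11p, so p = 1776/11 ≈ 161.4545 and q = 7938/11 ≈ 721.6364.
Δq = 721.6364 − 540 = +181.64.

+181.64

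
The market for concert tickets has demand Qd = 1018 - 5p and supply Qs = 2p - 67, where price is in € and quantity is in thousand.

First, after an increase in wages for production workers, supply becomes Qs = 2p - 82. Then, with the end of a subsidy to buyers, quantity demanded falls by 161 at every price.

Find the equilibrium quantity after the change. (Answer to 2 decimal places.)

186.29

Initially, 1018 - 5p = 2p - 67, so 1085 = 7p and p = 155, Q = 243.
The shock moves the curves to Qd = 857 - 5p and Qs = 2p - 82.
Equate the new curves: 857 - 5p = 2p - 82, giving 939 = 7p, p = 939/7 ≈ 134.1429, Q = 1304/7 ≈ 186.2857.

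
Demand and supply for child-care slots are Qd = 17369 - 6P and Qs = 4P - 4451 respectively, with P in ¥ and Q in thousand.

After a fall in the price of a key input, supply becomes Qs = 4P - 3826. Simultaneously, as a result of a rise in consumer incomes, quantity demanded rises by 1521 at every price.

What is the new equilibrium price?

2271.6

Initially, 17369 - 6P = 4P - 4451, so 21820 = 10P and P = 2182, Q = 4277.
With the change applied: demand Qd = 18890 - 6P, supply Qs = 4P - 3826.
Equate the new curves: 18890 - 6P = 4P - 3826, giving 22716 = 10P, P = 2271.6, Q = 5260.4.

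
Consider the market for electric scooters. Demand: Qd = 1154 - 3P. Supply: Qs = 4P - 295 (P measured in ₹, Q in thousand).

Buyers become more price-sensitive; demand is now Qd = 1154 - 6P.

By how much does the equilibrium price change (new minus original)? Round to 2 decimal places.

-62.10

Solve the original market: 1154 - 3P = 4P - 295, hence P = 207 and Q = 533.
The shock moves the curves to Qd = 1154 - 6P and Qs = 4P - 295.
New equilibrium: 1154 - 6P = 4P - 295 ⇒ 1449 = 10P ⇒ P = 144.9, Q = 284.6.
ΔP = 144.9 − 207 = -62.10.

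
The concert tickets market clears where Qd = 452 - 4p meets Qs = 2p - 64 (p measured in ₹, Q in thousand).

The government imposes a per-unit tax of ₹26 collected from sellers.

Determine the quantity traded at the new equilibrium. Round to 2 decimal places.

73.33

Solve the original market: 452 - 4p = 2p - 64, hence p = 86 and Q = 108.
Since sellers keep the price net of the tax, the effective supply curve becomes Qs = 2p - 116.
New equilibrium: 452 - 4p = 2p - 116 ⇒ 568 = 6p ⇒ p = 284/3 ≈ 94.6667, Q = 220/3 ≈ 73.3333.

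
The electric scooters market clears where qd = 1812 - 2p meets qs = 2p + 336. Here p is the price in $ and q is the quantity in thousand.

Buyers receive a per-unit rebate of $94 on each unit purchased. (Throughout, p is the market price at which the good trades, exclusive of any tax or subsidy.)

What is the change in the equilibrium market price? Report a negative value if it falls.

Solve the original market: 1812 - 2p = 2p + 336, hence p = 369 and q = 1074.
Since buyers' out-of-pocket price is the market price minus the rebate, the effective demand curve becomes qd = 2000 - 2p.
Equate the new curves: 2000 - 2p = 2p + 336, giving 1664 = 4p, p = 416, q = 1168.
Δp = 416 − 369 = +47.

+47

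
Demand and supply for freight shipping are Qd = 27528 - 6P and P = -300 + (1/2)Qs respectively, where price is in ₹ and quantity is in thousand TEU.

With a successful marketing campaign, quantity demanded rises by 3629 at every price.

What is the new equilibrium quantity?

8239.25

Original equilibrium: 27528 - 6P = 2P + 600 gives 26928 = 8P, so P = 3366 and Q = 7332.
With the change applied: demand Qd = 31157 - 6P, supply Qs = 2P + 600.
Setting them equal: 31157 - 6P = 2P + 600 → 30557 = 8P, so P = 3819.625 and Q = 8239.25.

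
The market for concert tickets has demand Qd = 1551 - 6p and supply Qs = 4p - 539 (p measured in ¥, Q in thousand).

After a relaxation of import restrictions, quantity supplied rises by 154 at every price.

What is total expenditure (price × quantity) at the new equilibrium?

75387.84

Solve the original market: 1551 - 6p = 4p - 539, hence p = 209 and Q = 297.
With the change applied: demand Qd = 1551 - 6p, supply Qs = 4p - 385.
Setting them equal: 1551 - 6p = 4p - 385 → 1936 = 10p, so p = 193.6 and Q = 389.4.
New expenditure = 193.6 × 389.4 = 75387.84.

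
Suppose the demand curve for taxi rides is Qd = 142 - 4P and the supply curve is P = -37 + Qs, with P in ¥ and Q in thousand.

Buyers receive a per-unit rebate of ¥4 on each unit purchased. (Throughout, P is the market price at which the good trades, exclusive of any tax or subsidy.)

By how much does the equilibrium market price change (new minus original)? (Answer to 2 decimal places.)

Solve the original market: 142 - 4P = P + 37, hence P = 21 and Q = 58.
Since buyers' out-of-pocket price is the market price minus the rebate, the effective demand curve becomes Qd = 158 - 4P.
Setting them equal: 158 - 4P = P + 37 → 121 = 5P, so P = 24.2 and Q = 61.2.
ΔP = 24.2 − 21 = +3.20.

+3.20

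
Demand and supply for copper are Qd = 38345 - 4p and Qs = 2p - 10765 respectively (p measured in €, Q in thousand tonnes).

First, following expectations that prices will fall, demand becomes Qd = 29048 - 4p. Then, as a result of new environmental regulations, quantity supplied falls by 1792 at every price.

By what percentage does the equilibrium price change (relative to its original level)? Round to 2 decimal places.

Before the shock: 38345 - 4p = 2p - 10765 ⇒ 49110 = 6p ⇒ p = 8185, Q = 5605.
The shock moves the curves to Qd = 29048 - 4p and Qs = 2p - 12557.
Clearing the new market: 29048 - 4p = 2p - 12557, so p = 41605/6 ≈ 6934.1667 and Q = 3934/3 ≈ 1311.3333.
%Δp = (6934.1667 − 8185) / 8185 × 100 = -15.28%.

-15.28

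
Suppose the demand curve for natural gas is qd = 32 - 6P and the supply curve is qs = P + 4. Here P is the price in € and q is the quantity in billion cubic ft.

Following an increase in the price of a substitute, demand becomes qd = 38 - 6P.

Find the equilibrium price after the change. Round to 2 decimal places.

Solve the original market: 32 - 6P = P + 4, hence P = 4 and q = 8.
The new curves are qd = 38 - 6P (demand) and qs = P + 4 (supply).
Setting them equal: 38 - 6P = P + 4 → 34 = 7P, so P = 34/7 ≈ 4.8571 and q = 62/7 ≈ 8.8571.

4.86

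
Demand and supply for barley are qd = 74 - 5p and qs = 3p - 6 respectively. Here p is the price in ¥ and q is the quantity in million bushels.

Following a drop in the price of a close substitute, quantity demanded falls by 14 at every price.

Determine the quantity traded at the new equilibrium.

18.75

Solve the original market: 74 - 5p = 3p - 6, hence p = 10 and q = 24.
With the change applied: demand qd = 60 - 5p, supply qs = 3p - 6.
Clearing the new market: 60 - 5p = 3p - 6, so p = 8.25 and q = 18.75.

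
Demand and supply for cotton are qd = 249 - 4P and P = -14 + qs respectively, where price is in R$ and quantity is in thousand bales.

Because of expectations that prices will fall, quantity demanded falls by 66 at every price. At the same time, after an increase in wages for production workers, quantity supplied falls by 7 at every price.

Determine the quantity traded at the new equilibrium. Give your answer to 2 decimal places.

42.20

Before the shock: 249 - 4P = P + 14 ⇒ 235 = 5P ⇒ P = 47, q = 61.
With the change applied: demand qd = 183 - 4P, supply qs = P + 7.
Equate the new curves: 183 - 4P = P + 7, giving 176 = 5P, P = 35.2, q = 42.2.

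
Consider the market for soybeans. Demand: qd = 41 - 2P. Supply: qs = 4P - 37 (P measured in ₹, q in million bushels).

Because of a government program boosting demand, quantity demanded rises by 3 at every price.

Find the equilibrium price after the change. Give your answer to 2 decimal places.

Before the shock: 41 - 2P = 4P - 37 ⇒ 78 = 6P ⇒ P = 13, q = 15.
After the shift, demand is qd = 44 - 2P and supply is qs = 4P - 37.
New equilibrium: 44 - 2P = 4P - 37 ⇒ 81 = 6P ⇒ P = 13.5, q = 17.

13.50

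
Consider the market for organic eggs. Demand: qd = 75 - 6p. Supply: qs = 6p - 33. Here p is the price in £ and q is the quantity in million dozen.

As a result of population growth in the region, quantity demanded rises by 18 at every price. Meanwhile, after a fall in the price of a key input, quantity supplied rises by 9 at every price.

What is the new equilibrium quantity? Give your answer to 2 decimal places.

34.50

Solve the original market: 75 - 6p = 6p - 33, hence p = 9 and q = 21.
After the shift, demand is qd = 93 - 6p and supply is qs = 6p - 24.
Setting them equal: 93 - 6p = 6p - 24 → 117 = 12p, so p = 9.75 and q = 34.5.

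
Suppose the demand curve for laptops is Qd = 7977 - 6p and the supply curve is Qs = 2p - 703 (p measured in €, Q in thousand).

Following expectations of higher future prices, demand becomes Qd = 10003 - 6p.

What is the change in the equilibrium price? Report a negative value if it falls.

Solve the original market: 7977 - 6p = 2p - 703, hence p = 1085 and Q = 1467.
After the shift, demand is Qd = 10003 - 6p and supply is Qs = 2p - 703.
Equate the new curves: 10003 - 6p = 2p - 703, giving 10706 = 8p, p = 1338.25, Q = 1973.5.
Δp = 1338.25 − 1085 = +253.25.

+253.25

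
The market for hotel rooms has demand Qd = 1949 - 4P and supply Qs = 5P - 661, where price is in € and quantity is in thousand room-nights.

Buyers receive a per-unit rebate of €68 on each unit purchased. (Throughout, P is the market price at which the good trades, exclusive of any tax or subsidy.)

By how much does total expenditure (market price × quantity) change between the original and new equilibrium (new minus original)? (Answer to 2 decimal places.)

+72234.47

Before the shock: 1949 - 4P = 5P - 661 ⇒ 2610 = 9P ⇒ P = 290, Q = 789.
Since buyers' out-of-pocket price is the market price minus the rebate, the effective demand curve becomes Qd = 2221 - 4P.
Equate the new curves: 2221 - 4P = 5P - 661, giving 2882 = 9P, P = 2882/9 ≈ 320.2222, Q = 8461/9 ≈ 940.1111.
Expenditure moves from 290×789 = 228810 to 320.2222×940.1111 = 301044.4691; change = +72234.47.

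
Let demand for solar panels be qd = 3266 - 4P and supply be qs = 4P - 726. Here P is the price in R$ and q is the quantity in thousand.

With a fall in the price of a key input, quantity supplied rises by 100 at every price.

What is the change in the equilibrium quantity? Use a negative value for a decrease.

Original equilibrium: 3266 - 4P = 4P - 726 gives 3992 = 8P, so P = 499 and q = 1270.
With the change applied: demand qd = 3266 - 4P, supply qs = 4P - 626.
New equilibrium: 3266 - 4P = 4P - 626 ⇒ 3892 = 8P ⇒ P = 486.5, q = 1320.
Δq = 1320 − 1270 = +50.

+50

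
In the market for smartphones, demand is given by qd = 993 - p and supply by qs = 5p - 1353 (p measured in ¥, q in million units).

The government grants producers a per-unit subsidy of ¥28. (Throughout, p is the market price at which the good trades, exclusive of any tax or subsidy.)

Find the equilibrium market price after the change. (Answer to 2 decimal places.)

Before the shock: 993 - p = 5p - 1353 ⇒ 2346 = 6p ⇒ p = 391, q = 602.
Since sellers receive the price plus the subsidy, the effective supply curve becomes qs = 5p - 1213.
New equilibrium: 993 - p = 5p - 1213 ⇒ 2206 = 6p ⇒ p = 1103/3 ≈ 367.6667, q = 1876/3 ≈ 625.3333.

367.67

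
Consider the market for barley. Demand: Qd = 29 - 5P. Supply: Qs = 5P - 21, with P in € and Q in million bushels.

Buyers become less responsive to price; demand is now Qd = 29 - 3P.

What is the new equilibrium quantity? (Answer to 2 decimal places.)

10.25

Before the shock: 29 - 5P = 5P - 21 ⇒ 50 = 10P ⇒ P = 5, Q = 4.
The new curves are Qd = 29 - 3P (demand) and Qs = 5P - 21 (supply).
New equilibrium: 29 - 3P = 5P - 21 ⇒ 50 = 8P ⇒ P = 6.25, Q = 10.25.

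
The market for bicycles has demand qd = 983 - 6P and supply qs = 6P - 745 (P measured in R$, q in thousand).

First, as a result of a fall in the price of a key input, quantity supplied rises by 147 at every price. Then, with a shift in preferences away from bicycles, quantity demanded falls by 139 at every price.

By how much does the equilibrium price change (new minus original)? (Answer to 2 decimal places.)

Before the shock: 983 - 6P = 6P - 745 ⇒ 1728 = 12P ⇒ P = 144, q = 119.
The shock moves the curves to qd = 844 - 6P and qs = 6P - 598.
Equate the new curves: 844 - 6P = 6P - 598, giving 1442 = 12P, P = 721/6 ≈ 120.1667, q = 123.
ΔP = 120.1667 − 144 = -23.83.

-23.83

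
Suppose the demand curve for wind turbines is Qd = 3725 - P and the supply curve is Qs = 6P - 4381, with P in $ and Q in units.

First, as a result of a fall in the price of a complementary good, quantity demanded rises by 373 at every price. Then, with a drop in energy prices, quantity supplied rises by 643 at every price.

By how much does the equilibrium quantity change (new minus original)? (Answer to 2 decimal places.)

Solve the original market: 3725 - P = 6P - 4381, hence P = 1158 and Q = 2567.
The shock moves the curves to Qd = 4098 - P and Qs = 6P - 3738.
Setting them equal: 4098 - P = 6P - 3738 → 7836 = 7P, so P = 7836/7 ≈ 1119.4286 and Q = 20850/7 ≈ 2978.5714.
ΔQ = 2978.5714 − 2567 = +411.57.

+411.57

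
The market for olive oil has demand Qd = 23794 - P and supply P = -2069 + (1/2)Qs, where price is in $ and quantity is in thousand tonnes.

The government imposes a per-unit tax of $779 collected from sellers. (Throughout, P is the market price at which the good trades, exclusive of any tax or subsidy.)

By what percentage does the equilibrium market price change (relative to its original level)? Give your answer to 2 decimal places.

Initially, 23794 - P = 2P + 4138, so 19656 = 3P and P = 6552, Q = 17242.
Since sellers keep the price net of the tax, the effective supply curve becomes Qs = 2P + 2580.
Setting them equal: 23794 - P = 2P + 2580 → 21214 = 3P, so P = 21214/3 ≈ 7071.3333 and Q = 50168/3 ≈ 16722.6667.
%ΔP = (7071.3333 − 6552) / 6552 × 100 = +7.93%.

+7.93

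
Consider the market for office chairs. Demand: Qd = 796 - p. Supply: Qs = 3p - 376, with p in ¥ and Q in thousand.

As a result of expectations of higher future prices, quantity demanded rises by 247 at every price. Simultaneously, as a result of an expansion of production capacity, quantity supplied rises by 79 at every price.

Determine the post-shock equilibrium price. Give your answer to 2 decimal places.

335.00

Solve the original market: 796 - p = 3p - 376, hence p = 293 and Q = 503.
The shock moves the curves to Qd = 1043 - p and Qs = 3p - 297.
New equilibrium: 1043 - p = 3p - 297 ⇒ 1340 = 4p ⇒ p = 335, Q = 708.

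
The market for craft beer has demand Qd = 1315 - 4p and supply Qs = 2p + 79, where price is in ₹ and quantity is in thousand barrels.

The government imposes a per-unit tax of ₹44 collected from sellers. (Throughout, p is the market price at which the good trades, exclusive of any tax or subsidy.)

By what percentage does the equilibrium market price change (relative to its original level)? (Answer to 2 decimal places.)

+7.12

Before the shock: 1315 - 4p = 2p + 79 ⇒ 1236 = 6p ⇒ p = 206, Q = 491.
Since sellers keep the price net of the tax, the effective supply curve becomes Qs = 2p - 9.
Setting them equal: 1315 - 4p = 2p - 9 → 1324 = 6p, so p = 662/3 ≈ 220.6667 and Q = 1297/3 ≈ 432.3333.
%Δp = (220.6667 − 206) / 206 × 100 = +7.12%.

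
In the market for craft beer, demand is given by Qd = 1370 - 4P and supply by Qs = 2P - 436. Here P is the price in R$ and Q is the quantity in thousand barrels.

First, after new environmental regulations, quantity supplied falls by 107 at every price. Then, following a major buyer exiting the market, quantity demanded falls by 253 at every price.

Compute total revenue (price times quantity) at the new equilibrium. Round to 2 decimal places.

Original equilibrium: 1370 - 4P = 2P - 436 gives 1806 = 6P, so P = 301 and Q = 166.
After the shift, demand is Qd = 1117 - 4P and supply is Qs = 2P - 543.
Setting them equal: 1117 - 4P = 2P - 543 → 1660 = 6P, so P = 830/3 ≈ 276.6667 and Q = 31/3 ≈ 10.3333.
New expenditure = 276.6667 × 10.3333 = 2858.89.

2858.89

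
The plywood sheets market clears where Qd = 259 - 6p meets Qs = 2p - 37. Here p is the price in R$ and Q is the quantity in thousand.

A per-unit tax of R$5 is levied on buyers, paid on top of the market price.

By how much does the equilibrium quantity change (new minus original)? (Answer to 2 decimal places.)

Before the shock: 259 - 6p = 2p - 37 ⇒ 296 = 8p ⇒ p = 37, Q = 37.
Since buyers pay the price plus the tax, the effective demand curve becomes Qd = 229 - 6p.
Equate the new curves: 229 - 6p = 2p - 37, giving 266 = 8p, p = 33.25, Q = 29.5.
ΔQ = 29.5 − 37 = -7.50.

-7.50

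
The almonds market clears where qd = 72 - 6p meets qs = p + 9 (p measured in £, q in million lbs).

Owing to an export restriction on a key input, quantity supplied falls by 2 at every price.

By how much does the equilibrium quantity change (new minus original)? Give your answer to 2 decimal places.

Original equilibrium: 72 - 6p = p + 9 gives 63 = 7p, so p = 9 and q = 18.
The shock moves the curves to qd = 72 - 6p and qs = p + 7.
Clearing the new market: 72 - 6p = p + 7, so p = 65/7 ≈ 9.2857 and q = 114/7 ≈ 16.2857.
Δq = 16.2857 − 18 = -1.71.

-1.71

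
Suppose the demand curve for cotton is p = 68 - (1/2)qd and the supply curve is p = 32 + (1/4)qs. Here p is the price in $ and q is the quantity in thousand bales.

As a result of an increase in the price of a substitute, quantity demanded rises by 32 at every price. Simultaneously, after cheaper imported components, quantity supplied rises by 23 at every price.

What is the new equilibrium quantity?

Solve the original market: 136 - 2p = 4p - 128, hence p = 44 and q = 48.
The new curves are qd = 168 - 2p (demand) and qs = 4p - 105 (supply).
Equate the new curves: 168 - 2p = 4p - 105, giving 273 = 6p, p = 45.5, q = 77.

77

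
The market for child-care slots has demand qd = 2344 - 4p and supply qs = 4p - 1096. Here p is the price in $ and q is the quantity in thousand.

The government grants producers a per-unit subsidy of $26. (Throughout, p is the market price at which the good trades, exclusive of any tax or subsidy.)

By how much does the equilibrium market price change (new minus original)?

Before the shock: 2344 - 4p = 4p - 1096 ⇒ 3440 = 8p ⇒ p = 430, q = 624.
Since sellers receive the price plus the subsidy, the effective supply curve becomes qs = 4p - 992.
New equilibrium: 2344 - 4p = 4p - 992 ⇒ 3336 = 8p ⇒ p = 417, q = 676.
Δp = 417 − 430 = -13.

-13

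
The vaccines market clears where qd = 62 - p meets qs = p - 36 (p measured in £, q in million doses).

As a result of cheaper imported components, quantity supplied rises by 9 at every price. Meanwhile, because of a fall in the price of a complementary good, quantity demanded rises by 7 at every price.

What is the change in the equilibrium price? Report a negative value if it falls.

-1

Initially, 62 - p = p - 36, so 98 = 2p and p = 49, q = 13.
The new curves are qd = 69 - p (demand) and qs = p - 27 (supply).
Equate the new curves: 69 - p = p - 27, giving 96 = 2p, p = 48, q = 21.
Δp = 48 − 49 = -1.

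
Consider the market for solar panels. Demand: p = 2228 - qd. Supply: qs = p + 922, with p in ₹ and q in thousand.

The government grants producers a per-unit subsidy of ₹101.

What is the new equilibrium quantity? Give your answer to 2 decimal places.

1625.50

Solve the original market: 2228 - p = p + 922, hence p = 653 and q = 1575.
Since sellers receive the price plus the subsidy, the effective supply curve becomes qs = p + 1023.
Setting them equal: 2228 - p = p + 1023 → 1205 = 2p, so p = 602.5 and q = 1625.5.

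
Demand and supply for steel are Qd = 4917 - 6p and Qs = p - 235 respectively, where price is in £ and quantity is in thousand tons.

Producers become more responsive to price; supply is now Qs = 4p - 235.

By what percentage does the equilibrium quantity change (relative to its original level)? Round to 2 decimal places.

Original equilibrium: 4917 - 6p = p - 235 gives 5152 = 7p, so p = 736 and Q = 501.
The new curves are Qd = 4917 - 6p (demand) and Qs = 4p - 235 (supply).
New equilibrium: 4917 - 6p = 4p - 235 ⇒ 5152 = 10p ⇒ p = 515.2, Q = 1825.8.
%ΔQ = (1825.8 − 501) / 501 × 100 = +264.43%.

+264.43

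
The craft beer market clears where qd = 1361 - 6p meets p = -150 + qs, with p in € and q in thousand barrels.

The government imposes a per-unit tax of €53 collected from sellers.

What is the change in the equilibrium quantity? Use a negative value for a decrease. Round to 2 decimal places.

-45.43

Solve the original market: 1361 - 6p = p + 150, hence p = 173 and q = 323.
Since sellers keep the price net of the tax, the effective supply curve becomes qs = p + 97.
Clearing the new market: 1361 - 6p = p + 97, so p = 1264/7 ≈ 180.5714 and q = 1943/7 ≈ 277.5714.
Δq = 277.5714 − 323 = -45.43.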